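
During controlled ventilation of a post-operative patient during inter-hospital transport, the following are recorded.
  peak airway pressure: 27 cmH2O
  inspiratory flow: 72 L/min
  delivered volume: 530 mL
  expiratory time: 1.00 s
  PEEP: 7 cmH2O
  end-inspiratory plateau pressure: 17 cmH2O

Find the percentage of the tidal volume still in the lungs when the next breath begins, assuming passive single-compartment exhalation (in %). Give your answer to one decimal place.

Flow: 72 L/min ÷ 60 = 1.2 L/s.
R = (PIP − Pplat)/V̇ = (27 − 17) / 1.2 = 10.0/1.2 = 8.333 cmH2O·s/L.
C = Vt/(Pplat − PEEP) = 530.0 / (17 − 7) = 530.0/10.0 = 53.0 mL/cmH2O.
τ = R × C = 8.333 × 0.053 L/cmH2O = 0.4416 s.
Fraction remaining at end-expiration = e^(−Te/τ) = e^(−1.00/0.4416) = 0.1039 → 10.39%.

10.4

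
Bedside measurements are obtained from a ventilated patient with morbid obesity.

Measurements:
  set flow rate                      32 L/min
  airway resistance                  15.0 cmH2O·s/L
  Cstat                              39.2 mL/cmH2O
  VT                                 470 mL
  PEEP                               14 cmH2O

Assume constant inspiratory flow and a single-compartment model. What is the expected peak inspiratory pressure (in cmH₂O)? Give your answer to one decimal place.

34.0

Flow: 32 L/min ÷ 60 = 0.5333 L/s.
Equation of motion (constant flow): PIP = Vt/C + R·V̇ + PEEP.
PIP = 470/39.2 + 15.0×0.5333 + 14 = 11.99 + 8.0 + 14 = 33.99 cmH2O.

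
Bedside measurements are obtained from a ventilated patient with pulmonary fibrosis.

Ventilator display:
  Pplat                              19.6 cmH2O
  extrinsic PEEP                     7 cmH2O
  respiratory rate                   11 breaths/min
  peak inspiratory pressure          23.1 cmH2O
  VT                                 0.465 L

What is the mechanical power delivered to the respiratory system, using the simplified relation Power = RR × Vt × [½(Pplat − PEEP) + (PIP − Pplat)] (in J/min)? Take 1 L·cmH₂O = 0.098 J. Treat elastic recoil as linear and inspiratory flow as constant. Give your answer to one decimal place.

Per-breath work = Vt × [½(Pplat−PEEP) + (PIP−Pplat)] = 0.465 × [0.5×12.6 + 3.5] = 0.465 × 9.8 = 4.557 L·cmH2O.
Power = 11 × 4.557 = 50.127 L·cmH2O/min.
× 0.098 J/(L·cmH2O) → 4.912 J/min.

4.9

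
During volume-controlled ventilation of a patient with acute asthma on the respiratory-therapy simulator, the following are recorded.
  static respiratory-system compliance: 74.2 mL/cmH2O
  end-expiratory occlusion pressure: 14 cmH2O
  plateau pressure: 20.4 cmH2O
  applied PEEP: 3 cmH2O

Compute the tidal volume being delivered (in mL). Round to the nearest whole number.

End-expiratory occlusion gives total PEEP = 14 cmH2O (intrinsic PEEP = 14 − 3 = 11). Use total PEEP for the elastic gradient.
Vt = Cstat × (Pplat − PEEPtotal) = 74.2 × (20.4 − 14) = 74.2 × 6.4 = 474.88 mL.

475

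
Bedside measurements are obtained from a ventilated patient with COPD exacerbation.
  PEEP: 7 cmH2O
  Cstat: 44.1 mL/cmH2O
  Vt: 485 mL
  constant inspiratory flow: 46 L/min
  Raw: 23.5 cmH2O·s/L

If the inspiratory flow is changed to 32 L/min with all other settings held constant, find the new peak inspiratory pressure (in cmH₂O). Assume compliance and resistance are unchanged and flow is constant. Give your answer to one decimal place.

Flow: 46 L/min ÷ 60 = 0.7667 L/s.
New flow: 32 L/min ÷ 60 = 0.5333 L/s.
PIP = Vt/C + R·V̇ + PEEP (constant-flow equation of motion).
Only the resistive term changes: ΔPIP = R × ΔV̇ = 23.5 × (0.5333 − 0.7667) = 23.5 × -0.2334 = -5.485 cmH2O.
Original PIP = 485/44.1 + 23.5×0.7667 + 7 = 36.015 cmH2O; new PIP = 36.015 + (-5.485) = 30.53 cmH2O.

30.5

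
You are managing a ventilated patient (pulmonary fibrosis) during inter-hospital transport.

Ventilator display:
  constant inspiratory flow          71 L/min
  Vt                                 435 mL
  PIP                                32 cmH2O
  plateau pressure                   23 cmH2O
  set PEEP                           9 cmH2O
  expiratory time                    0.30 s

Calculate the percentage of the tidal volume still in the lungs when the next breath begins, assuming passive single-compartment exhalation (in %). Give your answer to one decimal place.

28.1

Flow: 71 L/min ÷ 60 = 1.1833 L/s.
R = (PIP − Pplat)/V̇ = (32 − 23) / 1.1833 = 9.0/1.1833 = 7.606 cmH2O·s/L.
C = Vt/(Pplat − PEEP) = 435.0 / (23 − 9) = 435.0/14.0 = 31.071 mL/cmH2O.
τ = R × C = 7.606 × 0.03107 L/cmH2O = 0.2363 s.
Fraction remaining at end-expiration = e^(−Te/τ) = e^(−0.30/0.2363) = 0.281 → 28.1%.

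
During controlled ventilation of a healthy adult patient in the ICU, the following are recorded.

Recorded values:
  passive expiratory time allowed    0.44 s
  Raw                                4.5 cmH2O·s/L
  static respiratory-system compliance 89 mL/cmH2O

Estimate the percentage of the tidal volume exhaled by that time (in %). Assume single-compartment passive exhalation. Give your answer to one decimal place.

66.7

τ = R × C = 4.5 × 89 mL/cmH2O = 4.5 × 0.089 L/cmH2O = 0.4005 s.
Passive exhalation: V(t)/V₀ = e^(−t/τ) = e^(−0.44/0.4005) = 0.3333.
Fraction exhaled = 1 − 0.3333 = 0.6667 → 66.67%.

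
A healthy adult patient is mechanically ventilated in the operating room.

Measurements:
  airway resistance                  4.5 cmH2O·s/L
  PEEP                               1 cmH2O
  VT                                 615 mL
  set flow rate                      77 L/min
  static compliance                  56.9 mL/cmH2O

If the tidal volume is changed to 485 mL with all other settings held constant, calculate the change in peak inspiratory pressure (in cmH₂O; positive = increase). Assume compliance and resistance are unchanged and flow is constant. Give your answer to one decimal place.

-2.3

PIP = Vt/C + R·V̇ + PEEP (constant-flow equation of motion).
Only the elastic term changes: ΔPIP = ΔVt / C = (485 − 615) / 56.9 = -2.285 cmH2O.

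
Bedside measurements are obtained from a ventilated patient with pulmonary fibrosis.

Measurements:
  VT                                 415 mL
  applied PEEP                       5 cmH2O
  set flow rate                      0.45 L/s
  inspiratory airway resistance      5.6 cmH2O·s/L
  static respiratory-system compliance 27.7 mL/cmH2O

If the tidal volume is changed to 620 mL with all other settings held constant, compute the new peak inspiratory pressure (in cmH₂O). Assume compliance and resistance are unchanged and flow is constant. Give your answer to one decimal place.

29.9

PIP = Vt/C + R·V̇ + PEEP (constant-flow equation of motion).
Only the elastic term changes: ΔPIP = ΔVt / C = (620 − 415) / 27.7 = 7.401 cmH2O.
Original PIP = 415/27.7 + 5.6×0.45 + 5 = 22.502 cmH2O; new PIP = 22.502 + (7.401) = 29.903 cmH2O.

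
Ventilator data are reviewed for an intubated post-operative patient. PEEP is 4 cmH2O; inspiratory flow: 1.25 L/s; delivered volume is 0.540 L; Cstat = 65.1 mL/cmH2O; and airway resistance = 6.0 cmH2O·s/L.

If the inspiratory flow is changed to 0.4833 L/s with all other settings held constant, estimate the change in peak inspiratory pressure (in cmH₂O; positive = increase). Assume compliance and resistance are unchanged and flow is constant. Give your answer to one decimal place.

-4.6

PIP = Vt/C + R·V̇ + PEEP (constant-flow equation of motion).
Only the resistive term changes: ΔPIP = R × ΔV̇ = 6.0 × (0.4833 − 1.25) = 6.0 × -0.7667 = -4.6 cmH2O.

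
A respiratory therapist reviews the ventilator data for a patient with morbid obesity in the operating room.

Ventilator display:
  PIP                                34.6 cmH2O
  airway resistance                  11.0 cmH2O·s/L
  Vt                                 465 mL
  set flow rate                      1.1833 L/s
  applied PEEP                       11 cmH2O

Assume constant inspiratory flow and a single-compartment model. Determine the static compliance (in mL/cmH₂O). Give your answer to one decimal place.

43.9

Equation of motion (constant flow): PIP = Vt/C + R·V̇ + PEEP.
Vt/C = PIP − R·V̇ − PEEP = 34.6 − 11.0×1.1833 − 11 = 34.6 − 13.016 − 11 = 10.584 cmH2O.
C = Vt / 10.584 = 465 / 10.584 = 43.934 mL/cmH2O.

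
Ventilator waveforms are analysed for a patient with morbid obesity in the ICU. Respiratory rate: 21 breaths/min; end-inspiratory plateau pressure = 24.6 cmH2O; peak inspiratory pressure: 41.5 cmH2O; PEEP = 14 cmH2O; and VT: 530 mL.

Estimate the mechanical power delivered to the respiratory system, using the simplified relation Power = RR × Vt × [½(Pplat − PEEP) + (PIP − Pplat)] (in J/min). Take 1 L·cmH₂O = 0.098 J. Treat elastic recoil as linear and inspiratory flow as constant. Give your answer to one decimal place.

24.2

Per-breath work = Vt × [½(Pplat−PEEP) + (PIP−Pplat)] = 0.530 × [0.5×10.6 + 16.9] = 0.530 × 22.2 = 11.766 L·cmH2O.
Power = 21 × 11.766 = 247.09 L·cmH2O/min.
× 0.098 J/(L·cmH2O) → 24.215 J/min.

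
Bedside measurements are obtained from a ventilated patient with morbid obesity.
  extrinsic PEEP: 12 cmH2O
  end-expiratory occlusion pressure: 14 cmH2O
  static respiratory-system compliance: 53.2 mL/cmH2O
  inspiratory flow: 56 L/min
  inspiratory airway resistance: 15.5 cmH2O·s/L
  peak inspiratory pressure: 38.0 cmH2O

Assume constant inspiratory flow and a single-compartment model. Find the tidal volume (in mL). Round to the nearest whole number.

507

Flow: 56 L/min ÷ 60 = 0.9333 L/s.
Total PEEP = 14 cmH2O (set 12 + intrinsic 2); this is the baseline alveolar pressure.
Equation of motion (constant flow): PIP = Vt/C + R·V̇ + PEEP.
Vt/C = PIP − R·V̇ − PEEP = 38.0 − 14.466 − 14 = 9.534 cmH2O.
Vt = C × 9.534 = 53.2 × 9.534 = 507.21 mL.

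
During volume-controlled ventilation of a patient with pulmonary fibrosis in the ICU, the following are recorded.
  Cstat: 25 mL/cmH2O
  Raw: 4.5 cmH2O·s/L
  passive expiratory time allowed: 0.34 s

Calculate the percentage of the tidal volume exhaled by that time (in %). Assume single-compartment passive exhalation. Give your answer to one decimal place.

τ = R × C = 4.5 × 25 mL/cmH2O = 4.5 × 0.025 L/cmH2O = 0.1125 s.
Passive exhalation: V(t)/V₀ = e^(−t/τ) = e^(−0.34/0.1125) = 0.04869.
Fraction exhaled = 1 − 0.04869 = 0.9513 → 95.13%.

95.1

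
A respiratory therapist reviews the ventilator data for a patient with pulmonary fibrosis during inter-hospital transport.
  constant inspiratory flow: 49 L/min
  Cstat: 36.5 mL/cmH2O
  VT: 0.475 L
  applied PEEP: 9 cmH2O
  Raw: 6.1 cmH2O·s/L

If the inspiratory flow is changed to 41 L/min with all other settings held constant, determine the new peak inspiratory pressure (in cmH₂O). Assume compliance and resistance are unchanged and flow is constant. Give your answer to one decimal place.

26.2

Flow: 49 L/min ÷ 60 = 0.8167 L/s.
New flow: 41 L/min ÷ 60 = 0.6833 L/s.
PIP = Vt/C + R·V̇ + PEEP (constant-flow equation of motion).
Only the resistive term changes: ΔPIP = R × ΔV̇ = 6.1 × (0.6833 − 0.8167) = 6.1 × -0.1334 = -0.8137 cmH2O.
Original PIP = 475/36.5 + 6.1×0.8167 + 9 = 26.996 cmH2O; new PIP = 26.996 + (-0.8137) = 26.182 cmH2O.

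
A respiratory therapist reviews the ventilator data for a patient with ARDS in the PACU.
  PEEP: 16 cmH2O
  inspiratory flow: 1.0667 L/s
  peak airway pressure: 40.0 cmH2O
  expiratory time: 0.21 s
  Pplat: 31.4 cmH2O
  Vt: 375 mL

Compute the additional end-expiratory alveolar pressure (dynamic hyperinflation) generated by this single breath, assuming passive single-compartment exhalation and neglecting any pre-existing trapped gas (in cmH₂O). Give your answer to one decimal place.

5.3

R = (PIP − Pplat)/V̇ = (40.0 − 31.4) / 1.0667 = 8.6/1.0667 = 8.062 cmH2O·s/L.
C = Vt/(Pplat − PEEP) = 375.0 / (31.4 − 16) = 375.0/15.4 = 24.351 mL/cmH2O.
τ = R × C = 8.062 × 0.02435 L/cmH2O = 0.1963 s.
Fraction remaining = e^(−Te/τ) = e^(−0.21/0.1963) = 0.3431; trapped volume = 375.0 × 0.3431 = 128.66 mL.
Additional alveolar pressure from trapping ≈ V_trapped / C = 128.66 / 24.351 = 5.284 cmH2O.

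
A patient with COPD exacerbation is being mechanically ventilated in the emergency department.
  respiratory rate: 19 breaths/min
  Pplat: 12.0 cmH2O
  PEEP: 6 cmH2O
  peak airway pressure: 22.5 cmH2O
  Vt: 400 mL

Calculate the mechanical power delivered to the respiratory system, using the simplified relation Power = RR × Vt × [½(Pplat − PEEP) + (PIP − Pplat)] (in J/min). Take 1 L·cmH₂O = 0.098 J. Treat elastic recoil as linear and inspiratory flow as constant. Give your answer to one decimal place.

Per-breath work = Vt × [½(Pplat−PEEP) + (PIP−Pplat)] = 0.400 × [0.5×6.0 + 10.5] = 0.400 × 13.5 = 5.4 L·cmH2O.
Power = 19 × 5.4 = 102.6 L·cmH2O/min.
× 0.098 J/(L·cmH2O) → 10.055 J/min.

10.1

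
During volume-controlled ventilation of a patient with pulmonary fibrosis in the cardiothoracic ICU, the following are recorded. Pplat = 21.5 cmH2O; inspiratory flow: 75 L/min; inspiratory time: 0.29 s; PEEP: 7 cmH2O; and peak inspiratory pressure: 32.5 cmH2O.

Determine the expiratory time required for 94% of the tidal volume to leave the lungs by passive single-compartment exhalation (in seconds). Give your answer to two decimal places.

0.62

Flow: 75 L/min ÷ 60 = 1.25 L/s.
Vt = flow × Ti = 1.25 L/s × 0.29 s × 1000 mL/L = 362.5 mL.
R = (PIP − Pplat)/V̇ = (32.5 − 21.5) / 1.25 = 11.0/1.25 = 8.8 cmH2O·s/L.
C = Vt/(Pplat − PEEP) = 362.5 / (21.5 − 7) = 362.5/14.5 = 25.0 mL/cmH2O.
τ = R × C = 8.8 × 0.025 L/cmH2O = 0.22 s.
t = −τ·ln(1 − 0.94) = −0.22·ln(0.06) = 0.619 s.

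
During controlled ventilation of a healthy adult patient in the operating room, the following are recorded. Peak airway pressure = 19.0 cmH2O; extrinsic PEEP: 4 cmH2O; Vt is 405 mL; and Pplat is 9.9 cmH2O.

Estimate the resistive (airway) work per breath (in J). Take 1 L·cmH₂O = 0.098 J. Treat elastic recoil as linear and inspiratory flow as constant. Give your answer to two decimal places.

With constant inspiratory flow the resistive pressure is constant at PIP − Pplat = 19.0 − 9.9 = 9.1 cmH2O, so resistive work = 9.1 × 0.405 = 3.686 L·cmH2O.
× 0.098 J/(L·cmH2O) → 0.3612 J.

0.36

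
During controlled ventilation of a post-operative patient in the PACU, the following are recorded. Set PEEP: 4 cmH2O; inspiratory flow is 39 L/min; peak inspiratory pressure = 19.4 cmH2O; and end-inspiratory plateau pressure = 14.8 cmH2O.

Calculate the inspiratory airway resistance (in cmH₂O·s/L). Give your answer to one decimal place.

7.1

Flow: 39 L/min ÷ 60 = 0.65 L/s.
Raw = (PIP − Pplat) / flow = (19.4 − 14.8) / 0.65 = 4.6 / 0.65 = 7.077 cmH2O·s/L.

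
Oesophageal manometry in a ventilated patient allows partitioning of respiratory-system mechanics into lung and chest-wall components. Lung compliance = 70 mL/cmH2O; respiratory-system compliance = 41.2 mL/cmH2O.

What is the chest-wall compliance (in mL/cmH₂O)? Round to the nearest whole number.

100

1/Ccw = 1/Crs − 1/CL.
1/Ccw = 1/41.2 − 1/70 = 0.009986.
Ccw = 100.14 mL/cmH2O.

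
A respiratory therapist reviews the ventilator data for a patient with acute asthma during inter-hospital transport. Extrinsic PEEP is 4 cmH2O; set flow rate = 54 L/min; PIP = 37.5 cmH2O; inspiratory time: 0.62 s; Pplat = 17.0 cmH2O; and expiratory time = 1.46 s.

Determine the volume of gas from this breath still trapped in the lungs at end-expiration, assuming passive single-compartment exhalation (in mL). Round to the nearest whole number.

Flow: 54 L/min ÷ 60 = 0.9 L/s.
Vt = flow × Ti = 0.9 L/s × 0.62 s × 1000 mL/L = 558.0 mL.
R = (PIP − Pplat)/V̇ = (37.5 − 17.0) / 0.9 = 20.5/0.9 = 22.778 cmH2O·s/L.
C = Vt/(Pplat − PEEP) = 558.0 / (17.0 − 4) = 558.0/13.0 = 42.923 mL/cmH2O.
τ = R × C = 22.778 × 0.04292 L/cmH2O = 0.9776 s.
Fraction remaining = e^(−Te/τ) = e^(−1.46/0.9776) = 0.2246.
Trapped volume = 558.0 × 0.2246 = 125.33 mL.

125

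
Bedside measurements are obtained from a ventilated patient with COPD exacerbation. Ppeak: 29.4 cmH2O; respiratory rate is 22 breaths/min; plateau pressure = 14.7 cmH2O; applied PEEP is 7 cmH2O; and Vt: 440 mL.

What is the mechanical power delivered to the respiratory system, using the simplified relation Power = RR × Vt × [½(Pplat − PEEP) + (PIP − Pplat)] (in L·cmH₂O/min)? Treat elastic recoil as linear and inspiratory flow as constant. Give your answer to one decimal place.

179.6

Per-breath work = Vt × [½(Pplat−PEEP) + (PIP−Pplat)] = 0.440 × [0.5×7.7 + 14.7] = 0.440 × 18.55 = 8.162 L·cmH2O.
Power = 22 × 8.162 = 179.56 L·cmH2O/min.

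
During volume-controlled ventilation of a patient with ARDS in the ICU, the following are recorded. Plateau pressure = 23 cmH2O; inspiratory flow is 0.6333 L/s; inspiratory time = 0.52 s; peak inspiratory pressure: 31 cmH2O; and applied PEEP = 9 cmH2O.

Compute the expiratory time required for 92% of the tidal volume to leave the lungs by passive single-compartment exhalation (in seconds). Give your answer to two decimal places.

Vt = flow × Ti = 0.6333 L/s × 0.52 s × 1000 mL/L = 329.32 mL.
R = (PIP − Pplat)/V̇ = (31 − 23) / 0.6333 = 8.0/0.6333 = 12.632 cmH2O·s/L.
C = Vt/(Pplat − PEEP) = 329.32 / (23 − 9) = 329.32/14.0 = 23.523 mL/cmH2O.
τ = R × C = 12.632 × 0.02352 L/cmH2O = 0.2971 s.
t = −τ·ln(1 − 0.92) = −0.2971·ln(0.08) = 0.7504 s.

0.75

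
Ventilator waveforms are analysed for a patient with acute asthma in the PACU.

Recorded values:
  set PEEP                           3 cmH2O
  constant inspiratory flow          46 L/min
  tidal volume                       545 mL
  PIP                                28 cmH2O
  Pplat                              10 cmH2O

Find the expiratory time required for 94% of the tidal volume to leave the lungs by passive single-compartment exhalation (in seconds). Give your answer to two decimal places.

Flow: 46 L/min ÷ 60 = 0.7667 L/s.
R = (PIP − Pplat)/V̇ = (28 − 10) / 0.7667 = 18.0/0.7667 = 23.477 cmH2O·s/L.
C = Vt/(Pplat − PEEP) = 545.0 / (10 − 3) = 545.0/7.0 = 77.857 mL/cmH2O.
τ = R × C = 23.477 × 0.07786 L/cmH2O = 1.828 s.
t = −τ·ln(1 − 0.94) = −1.828·ln(0.06) = 5.143 s.

5.14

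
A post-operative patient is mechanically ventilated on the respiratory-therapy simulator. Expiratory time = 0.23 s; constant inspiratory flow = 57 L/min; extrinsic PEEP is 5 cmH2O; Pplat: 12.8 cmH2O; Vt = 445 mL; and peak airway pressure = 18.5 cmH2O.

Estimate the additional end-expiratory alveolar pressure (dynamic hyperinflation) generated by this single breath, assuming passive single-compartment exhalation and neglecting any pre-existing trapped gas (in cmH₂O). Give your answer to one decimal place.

Flow: 57 L/min ÷ 60 = 0.95 L/s.
R = (PIP − Pplat)/V̇ = (18.5 − 12.8) / 0.95 = 5.7/0.95 = 6.0 cmH2O·s/L.
C = Vt/(Pplat − PEEP) = 445.0 / (12.8 − 5) = 445.0/7.8 = 57.051 mL/cmH2O.
τ = R × C = 6.0 × 0.05705 L/cmH2O = 0.3423 s.
Fraction remaining = e^(−Te/τ) = e^(−0.23/0.3423) = 0.5107; trapped volume = 445.0 × 0.5107 = 227.26 mL.
Additional alveolar pressure from trapping ≈ V_trapped / C = 227.26 / 57.051 = 3.983 cmH2O.

4.0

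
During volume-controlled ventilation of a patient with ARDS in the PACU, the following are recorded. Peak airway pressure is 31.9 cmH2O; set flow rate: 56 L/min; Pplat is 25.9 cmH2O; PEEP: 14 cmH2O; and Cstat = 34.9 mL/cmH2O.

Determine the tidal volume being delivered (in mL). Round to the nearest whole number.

415

Vt = Cstat × (Pplat − PEEP) = 34.9 × (25.9 − 14) = 34.9 × 11.9 = 415.31 mL.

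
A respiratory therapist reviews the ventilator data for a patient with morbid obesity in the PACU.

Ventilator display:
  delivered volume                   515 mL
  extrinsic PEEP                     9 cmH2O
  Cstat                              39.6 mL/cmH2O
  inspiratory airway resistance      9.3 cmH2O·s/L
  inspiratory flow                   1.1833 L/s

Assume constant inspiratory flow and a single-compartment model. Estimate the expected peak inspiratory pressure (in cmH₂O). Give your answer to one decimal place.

Equation of motion (constant flow): PIP = Vt/C + R·V̇ + PEEP.
PIP = 515/39.6 + 9.3×1.1833 + 9 = 13.005 + 11.005 + 9 = 33.01 cmH2O.

33.0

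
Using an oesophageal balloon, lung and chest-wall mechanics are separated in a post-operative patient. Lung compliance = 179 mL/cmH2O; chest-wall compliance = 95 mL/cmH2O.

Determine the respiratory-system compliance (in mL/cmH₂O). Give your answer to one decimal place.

Lung and chest wall are elastances in series: 1/Crs = 1/CL + 1/Ccw.
1/Crs = 1/179 + 1/95 = 0.01611.
Crs = 62.073 mL/cmH2O.

62.1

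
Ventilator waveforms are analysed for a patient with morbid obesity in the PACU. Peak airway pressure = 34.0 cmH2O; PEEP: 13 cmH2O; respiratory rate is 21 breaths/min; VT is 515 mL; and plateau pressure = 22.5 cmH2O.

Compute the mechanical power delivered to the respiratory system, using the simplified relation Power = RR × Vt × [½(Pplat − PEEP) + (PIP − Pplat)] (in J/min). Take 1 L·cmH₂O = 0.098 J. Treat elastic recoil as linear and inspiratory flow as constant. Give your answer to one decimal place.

Per-breath work = Vt × [½(Pplat−PEEP) + (PIP−Pplat)] = 0.515 × [0.5×9.5 + 11.5] = 0.515 × 16.25 = 8.369 L·cmH2O.
Power = 21 × 8.369 = 175.75 L·cmH2O/min.
× 0.098 J/(L·cmH2O) → 17.224 J/min.

17.2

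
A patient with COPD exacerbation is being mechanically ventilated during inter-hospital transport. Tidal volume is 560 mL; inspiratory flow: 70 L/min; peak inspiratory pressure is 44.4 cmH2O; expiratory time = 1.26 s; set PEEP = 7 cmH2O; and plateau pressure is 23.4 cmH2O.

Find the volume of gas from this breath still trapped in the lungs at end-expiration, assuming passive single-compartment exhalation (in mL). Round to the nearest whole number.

72

Flow: 70 L/min ÷ 60 = 1.1667 L/s.
R = (PIP − Pplat)/V̇ = (44.4 − 23.4) / 1.1667 = 21.0/1.1667 = 17.999 cmH2O·s/L.
C = Vt/(Pplat − PEEP) = 560.0 / (23.4 − 7) = 560.0/16.4 = 34.146 mL/cmH2O.
τ = R × C = 17.999 × 0.03415 L/cmH2O = 0.6147 s.
Fraction remaining = e^(−Te/τ) = e^(−1.26/0.6147) = 0.1288.
Trapped volume = 560.0 × 0.1288 = 72.128 mL.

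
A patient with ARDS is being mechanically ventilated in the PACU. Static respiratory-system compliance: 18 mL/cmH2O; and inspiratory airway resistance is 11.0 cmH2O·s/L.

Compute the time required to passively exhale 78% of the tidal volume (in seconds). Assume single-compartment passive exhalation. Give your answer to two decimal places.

τ = R × C = 11.0 × 18 mL/cmH2O = 11.0 × 0.018 L/cmH2O = 0.198 s.
Exhaled fraction f = 1 − e^(−t/τ) → t = −τ·ln(1 − f) = −0.198·ln(0.22) = 0.2998 s.

0.30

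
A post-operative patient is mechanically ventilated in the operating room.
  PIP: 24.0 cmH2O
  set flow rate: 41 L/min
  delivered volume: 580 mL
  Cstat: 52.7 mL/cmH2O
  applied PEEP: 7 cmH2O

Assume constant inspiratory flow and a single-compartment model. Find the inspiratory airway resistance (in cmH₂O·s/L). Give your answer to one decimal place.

Flow: 41 L/min ÷ 60 = 0.6833 L/s.
Equation of motion (constant flow): PIP = Vt/C + R·V̇ + PEEP.
R·V̇ = PIP − Vt/C − PEEP = 24.0 − 580/52.7 − 7 = 24.0 − 11.006 − 7 = 5.994 cmH2O.
R = 5.994 / 0.6833 = 8.772 cmH2O·s/L.

8.8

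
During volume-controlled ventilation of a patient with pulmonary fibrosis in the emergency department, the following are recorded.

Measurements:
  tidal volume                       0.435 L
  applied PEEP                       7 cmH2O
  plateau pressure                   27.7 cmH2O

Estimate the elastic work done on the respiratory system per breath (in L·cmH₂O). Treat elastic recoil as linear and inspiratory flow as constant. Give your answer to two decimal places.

4.50

Elastic work ≈ ½ × (Pplat − PEEP) × Vt = 0.5 × (27.7 − 7) × 0.435 L = 0.5 × 20.7 × 0.435 = 4.502 L·cmH2O.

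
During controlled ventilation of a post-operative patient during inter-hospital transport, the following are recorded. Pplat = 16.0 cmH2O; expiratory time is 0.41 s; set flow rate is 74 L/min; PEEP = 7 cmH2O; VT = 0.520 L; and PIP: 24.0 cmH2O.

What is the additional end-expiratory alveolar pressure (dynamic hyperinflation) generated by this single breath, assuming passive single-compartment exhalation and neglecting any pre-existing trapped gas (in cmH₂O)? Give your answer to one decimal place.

3.0

Flow: 74 L/min ÷ 60 = 1.2333 L/s.
R = (PIP − Pplat)/V̇ = (24.0 − 16.0) / 1.2333 = 8.0/1.2333 = 6.487 cmH2O·s/L.
C = Vt/(Pplat − PEEP) = 520.0 / (16.0 − 7) = 520.0/9.0 = 57.778 mL/cmH2O.
τ = R × C = 6.487 × 0.05778 L/cmH2O = 0.3748 s.
Fraction remaining = e^(−Te/τ) = e^(−0.41/0.3748) = 0.3349; trapped volume = 520.0 × 0.3349 = 174.15 mL.
Additional alveolar pressure from trapping ≈ V_trapped / C = 174.15 / 57.778 = 3.014 cmH2O.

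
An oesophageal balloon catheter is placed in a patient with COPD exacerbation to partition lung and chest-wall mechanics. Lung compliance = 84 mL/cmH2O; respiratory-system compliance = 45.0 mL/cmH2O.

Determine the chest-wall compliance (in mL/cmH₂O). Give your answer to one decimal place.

1/Ccw = 1/Crs − 1/CL.
1/Ccw = 1/45.0 − 1/84 = 0.01032.
Ccw = 96.899 mL/cmH2O.

96.9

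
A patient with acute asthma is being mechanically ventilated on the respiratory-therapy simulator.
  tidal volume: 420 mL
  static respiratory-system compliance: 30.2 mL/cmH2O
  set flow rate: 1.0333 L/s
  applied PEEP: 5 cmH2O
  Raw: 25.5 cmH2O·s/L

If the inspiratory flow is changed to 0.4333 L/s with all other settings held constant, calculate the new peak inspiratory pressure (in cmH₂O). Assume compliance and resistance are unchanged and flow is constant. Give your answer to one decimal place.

30.0

PIP = Vt/C + R·V̇ + PEEP (constant-flow equation of motion).
Only the resistive term changes: ΔPIP = R × ΔV̇ = 25.5 × (0.4333 − 1.0333) = 25.5 × -0.6 = -15.3 cmH2O.
Original PIP = 420/30.2 + 25.5×1.0333 + 5 = 45.256 cmH2O; new PIP = 45.256 + (-15.3) = 29.956 cmH2O.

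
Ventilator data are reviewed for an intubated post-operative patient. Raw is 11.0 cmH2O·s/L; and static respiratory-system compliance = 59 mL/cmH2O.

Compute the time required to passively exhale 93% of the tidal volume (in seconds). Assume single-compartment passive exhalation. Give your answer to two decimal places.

τ = R × C = 11.0 × 59 mL/cmH2O = 11.0 × 0.059 L/cmH2O = 0.649 s.
Exhaled fraction f = 1 − e^(−t/τ) → t = −τ·ln(1 − f) = −0.649·ln(0.07) = 1.726 s.

1.73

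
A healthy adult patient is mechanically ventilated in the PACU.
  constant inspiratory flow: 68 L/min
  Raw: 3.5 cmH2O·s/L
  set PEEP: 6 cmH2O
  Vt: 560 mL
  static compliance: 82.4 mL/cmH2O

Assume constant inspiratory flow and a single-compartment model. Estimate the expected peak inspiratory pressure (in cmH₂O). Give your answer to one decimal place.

16.8

Flow: 68 L/min ÷ 60 = 1.1333 L/s.
Equation of motion (constant flow): PIP = Vt/C + R·V̇ + PEEP.
PIP = 560/82.4 + 3.5×1.1333 + 6 = 6.796 + 3.967 + 6 = 16.763 cmH2O.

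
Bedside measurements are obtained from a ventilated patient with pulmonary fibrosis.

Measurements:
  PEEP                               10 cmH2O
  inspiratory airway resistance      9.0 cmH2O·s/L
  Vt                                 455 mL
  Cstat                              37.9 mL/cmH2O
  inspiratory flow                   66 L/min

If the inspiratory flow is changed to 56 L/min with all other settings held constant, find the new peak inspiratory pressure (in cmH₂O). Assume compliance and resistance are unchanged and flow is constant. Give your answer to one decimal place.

30.4

Flow: 66 L/min ÷ 60 = 1.1 L/s.
New flow: 56 L/min ÷ 60 = 0.9333 L/s.
PIP = Vt/C + R·V̇ + PEEP (constant-flow equation of motion).
Only the resistive term changes: ΔPIP = R × ΔV̇ = 9.0 × (0.9333 − 1.1) = 9.0 × -0.1667 = -1.5 cmH2O.
Original PIP = 455/37.9 + 9.0×1.1 + 10 = 31.905 cmH2O; new PIP = 31.905 + (-1.5) = 30.405 cmH2O.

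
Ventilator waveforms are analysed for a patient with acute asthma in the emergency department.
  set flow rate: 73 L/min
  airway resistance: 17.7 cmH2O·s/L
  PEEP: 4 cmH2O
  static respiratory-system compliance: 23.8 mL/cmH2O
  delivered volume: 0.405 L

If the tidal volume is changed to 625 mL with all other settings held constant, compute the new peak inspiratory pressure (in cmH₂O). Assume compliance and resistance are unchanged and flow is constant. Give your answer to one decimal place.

Flow: 73 L/min ÷ 60 = 1.2167 L/s.
PIP = Vt/C + R·V̇ + PEEP (constant-flow equation of motion).
Only the elastic term changes: ΔPIP = ΔVt / C = (625 − 405) / 23.8 = 9.244 cmH2O.
Original PIP = 405/23.8 + 17.7×1.2167 + 4 = 42.552 cmH2O; new PIP = 42.552 + (9.244) = 51.796 cmH2O.

51.8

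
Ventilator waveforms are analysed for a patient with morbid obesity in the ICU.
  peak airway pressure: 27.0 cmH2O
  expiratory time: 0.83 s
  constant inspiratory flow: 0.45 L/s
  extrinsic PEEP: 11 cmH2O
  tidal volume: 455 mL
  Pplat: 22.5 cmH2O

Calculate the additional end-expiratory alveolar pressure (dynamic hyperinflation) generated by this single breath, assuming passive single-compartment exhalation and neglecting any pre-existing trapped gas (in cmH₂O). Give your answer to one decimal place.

R = (PIP − Pplat)/V̇ = (27.0 − 22.5) / 0.45 = 4.5/0.45 = 10.0 cmH2O·s/L.
C = Vt/(Pplat − PEEP) = 455.0 / (22.5 − 11) = 455.0/11.5 = 39.565 mL/cmH2O.
τ = R × C = 10.0 × 0.03957 L/cmH2O = 0.3957 s.
Fraction remaining = e^(−Te/τ) = e^(−0.83/0.3957) = 0.1228; trapped volume = 455.0 × 0.1228 = 55.874 mL.
Additional alveolar pressure from trapping ≈ V_trapped / C = 55.874 / 39.565 = 1.412 cmH2O.

1.4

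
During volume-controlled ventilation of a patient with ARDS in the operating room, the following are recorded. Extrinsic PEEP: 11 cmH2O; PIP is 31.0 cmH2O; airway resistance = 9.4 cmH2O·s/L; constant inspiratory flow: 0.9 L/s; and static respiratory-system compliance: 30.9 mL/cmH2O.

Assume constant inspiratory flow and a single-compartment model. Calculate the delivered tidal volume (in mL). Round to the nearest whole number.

Equation of motion (constant flow): PIP = Vt/C + R·V̇ + PEEP.
Vt/C = PIP − R·V̇ − PEEP = 31.0 − 8.46 − 11 = 11.54 cmH2O.
Vt = C × 11.54 = 30.9 × 11.54 = 356.59 mL.

357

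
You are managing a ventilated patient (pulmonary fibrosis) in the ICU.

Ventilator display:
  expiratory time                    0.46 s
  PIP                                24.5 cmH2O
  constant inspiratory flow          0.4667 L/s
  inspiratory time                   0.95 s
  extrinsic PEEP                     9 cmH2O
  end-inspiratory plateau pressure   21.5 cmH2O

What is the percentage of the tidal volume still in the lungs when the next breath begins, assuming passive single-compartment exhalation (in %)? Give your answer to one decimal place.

13.3

Vt = flow × Ti = 0.4667 L/s × 0.95 s × 1000 mL/L = 443.37 mL.
R = (PIP − Pplat)/V̇ = (24.5 − 21.5) / 0.4667 = 3.0/0.4667 = 6.428 cmH2O·s/L.
C = Vt/(Pplat − PEEP) = 443.37 / (21.5 − 9) = 443.37/12.5 = 35.47 mL/cmH2O.
τ = R × C = 6.428 × 0.03547 L/cmH2O = 0.228 s.
Fraction remaining at end-expiration = e^(−Te/τ) = e^(−0.46/0.228) = 0.133 → 13.3%.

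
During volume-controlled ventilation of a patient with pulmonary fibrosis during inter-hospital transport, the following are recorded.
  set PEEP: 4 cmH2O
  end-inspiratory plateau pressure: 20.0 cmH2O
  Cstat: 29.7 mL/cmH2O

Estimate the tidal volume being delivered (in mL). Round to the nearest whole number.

475

Vt = Cstat × (Pplat − PEEP) = 29.7 × (20.0 − 4) = 29.7 × 16.0 = 475.2 mL.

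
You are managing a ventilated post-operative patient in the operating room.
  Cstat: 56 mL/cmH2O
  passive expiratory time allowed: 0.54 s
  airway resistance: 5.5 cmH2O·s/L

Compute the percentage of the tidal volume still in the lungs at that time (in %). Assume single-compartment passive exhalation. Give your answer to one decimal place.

17.3

τ = R × C = 5.5 × 56 mL/cmH2O = 5.5 × 0.056 L/cmH2O = 0.308 s.
Passive exhalation: V(t)/V₀ = e^(−t/τ) = e^(−0.54/0.308) = 0.1732.
Fraction remaining = 0.1732 → 17.32%.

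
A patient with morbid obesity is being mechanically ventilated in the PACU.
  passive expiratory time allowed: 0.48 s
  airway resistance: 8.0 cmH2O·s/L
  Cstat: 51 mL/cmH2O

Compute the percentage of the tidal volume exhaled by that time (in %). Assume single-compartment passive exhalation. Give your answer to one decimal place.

τ = R × C = 8.0 × 51 mL/cmH2O = 8.0 × 0.051 L/cmH2O = 0.408 s.
Passive exhalation: V(t)/V₀ = e^(−t/τ) = e^(−0.48/0.408) = 0.3084.
Fraction exhaled = 1 − 0.3084 = 0.6916 → 69.16%.

69.2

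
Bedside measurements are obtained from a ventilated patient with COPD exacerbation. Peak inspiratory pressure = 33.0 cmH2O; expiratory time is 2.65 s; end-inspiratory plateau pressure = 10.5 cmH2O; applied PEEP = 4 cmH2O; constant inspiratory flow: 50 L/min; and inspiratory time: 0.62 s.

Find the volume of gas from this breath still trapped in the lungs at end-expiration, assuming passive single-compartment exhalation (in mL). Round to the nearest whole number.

150

Flow: 50 L/min ÷ 60 = 0.8333 L/s.
Vt = flow × Ti = 0.8333 L/s × 0.62 s × 1000 mL/L = 516.65 mL.
R = (PIP − Pplat)/V̇ = (33.0 − 10.5) / 0.8333 = 22.5/0.8333 = 27.001 cmH2O·s/L.
C = Vt/(Pplat − PEEP) = 516.65 / (10.5 − 4) = 516.65/6.5 = 79.485 mL/cmH2O.
τ = R × C = 27.001 × 0.07949 L/cmH2O = 2.146 s.
Fraction remaining = e^(−Te/τ) = e^(−2.65/2.146) = 0.2909.
Trapped volume = 516.65 × 0.2909 = 150.29 mL.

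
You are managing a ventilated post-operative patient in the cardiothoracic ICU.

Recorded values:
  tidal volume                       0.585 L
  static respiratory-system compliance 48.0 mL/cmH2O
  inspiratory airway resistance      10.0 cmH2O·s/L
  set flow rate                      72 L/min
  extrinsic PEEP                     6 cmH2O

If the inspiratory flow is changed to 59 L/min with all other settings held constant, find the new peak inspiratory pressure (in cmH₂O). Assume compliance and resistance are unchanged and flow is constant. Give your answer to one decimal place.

28.0

Flow: 72 L/min ÷ 60 = 1.2 L/s.
New flow: 59 L/min ÷ 60 = 0.9833 L/s.
PIP = Vt/C + R·V̇ + PEEP (constant-flow equation of motion).
Only the resistive term changes: ΔPIP = R × ΔV̇ = 10.0 × (0.9833 − 1.2) = 10.0 × -0.2167 = -2.167 cmH2O.
Original PIP = 585/48.0 + 10.0×1.2 + 6 = 30.188 cmH2O; new PIP = 30.188 + (-2.167) = 28.021 cmH2O.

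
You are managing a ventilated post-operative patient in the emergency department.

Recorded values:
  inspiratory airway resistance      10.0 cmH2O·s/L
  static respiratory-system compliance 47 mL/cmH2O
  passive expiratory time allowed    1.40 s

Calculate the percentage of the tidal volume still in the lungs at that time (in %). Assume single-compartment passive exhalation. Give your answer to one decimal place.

5.1

τ = R × C = 10.0 × 47 mL/cmH2O = 10.0 × 0.047 L/cmH2O = 0.47 s.
Passive exhalation: V(t)/V₀ = e^(−t/τ) = e^(−1.40/0.47) = 0.05086.
Fraction remaining = 0.05086 → 5.086%.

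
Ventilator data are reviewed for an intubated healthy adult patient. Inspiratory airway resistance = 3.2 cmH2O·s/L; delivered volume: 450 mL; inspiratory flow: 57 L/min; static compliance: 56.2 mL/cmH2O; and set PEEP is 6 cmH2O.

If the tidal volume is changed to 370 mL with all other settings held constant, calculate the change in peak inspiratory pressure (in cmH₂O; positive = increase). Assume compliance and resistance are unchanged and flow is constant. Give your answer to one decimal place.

-1.4

PIP = Vt/C + R·V̇ + PEEP (constant-flow equation of motion).
Only the elastic term changes: ΔPIP = ΔVt / C = (370 − 450) / 56.2 = -1.423 cmH2O.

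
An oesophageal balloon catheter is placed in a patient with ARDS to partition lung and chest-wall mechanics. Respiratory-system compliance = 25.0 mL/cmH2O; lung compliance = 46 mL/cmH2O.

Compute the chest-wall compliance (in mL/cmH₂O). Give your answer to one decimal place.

54.8

1/Ccw = 1/Crs − 1/CL.
1/Ccw = 1/25.0 − 1/46 = 0.01826.
Ccw = 54.765 mL/cmH2O.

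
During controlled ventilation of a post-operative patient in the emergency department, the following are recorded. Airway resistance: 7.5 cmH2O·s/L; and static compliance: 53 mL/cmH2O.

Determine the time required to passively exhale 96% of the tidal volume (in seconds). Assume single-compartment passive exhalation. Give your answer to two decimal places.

1.28

τ = R × C = 7.5 × 53 mL/cmH2O = 7.5 × 0.053 L/cmH2O = 0.3975 s.
Exhaled fraction f = 1 − e^(−t/τ) → t = −τ·ln(1 − f) = −0.3975·ln(0.04) = 1.28 s.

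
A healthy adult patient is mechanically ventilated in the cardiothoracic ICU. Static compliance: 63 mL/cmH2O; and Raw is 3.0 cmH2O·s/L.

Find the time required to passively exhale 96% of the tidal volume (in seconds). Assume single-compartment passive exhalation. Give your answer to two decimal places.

0.61

τ = R × C = 3.0 × 63 mL/cmH2O = 3.0 × 0.063 L/cmH2O = 0.189 s.
Exhaled fraction f = 1 − e^(−t/τ) → t = −τ·ln(1 − f) = −0.189·ln(0.04) = 0.6084 s.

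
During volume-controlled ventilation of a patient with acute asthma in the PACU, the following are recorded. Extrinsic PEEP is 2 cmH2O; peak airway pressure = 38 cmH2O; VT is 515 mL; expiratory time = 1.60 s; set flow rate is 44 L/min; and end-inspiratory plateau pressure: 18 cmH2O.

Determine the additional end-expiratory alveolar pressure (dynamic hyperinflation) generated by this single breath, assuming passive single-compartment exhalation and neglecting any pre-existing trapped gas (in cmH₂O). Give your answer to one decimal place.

2.6

Flow: 44 L/min ÷ 60 = 0.7333 L/s.
R = (PIP − Pplat)/V̇ = (38 − 18) / 0.7333 = 20.0/0.7333 = 27.274 cmH2O·s/L.
C = Vt/(Pplat − PEEP) = 515.0 / (18 − 2) = 515.0/16.0 = 32.188 mL/cmH2O.
τ = R × C = 27.274 × 0.03219 L/cmH2O = 0.878 s.
Fraction remaining = e^(−Te/τ) = e^(−1.60/0.878) = 0.1616; trapped volume = 515.0 × 0.1616 = 83.224 mL.
Additional alveolar pressure from trapping ≈ V_trapped / C = 83.224 / 32.188 = 2.586 cmH2O.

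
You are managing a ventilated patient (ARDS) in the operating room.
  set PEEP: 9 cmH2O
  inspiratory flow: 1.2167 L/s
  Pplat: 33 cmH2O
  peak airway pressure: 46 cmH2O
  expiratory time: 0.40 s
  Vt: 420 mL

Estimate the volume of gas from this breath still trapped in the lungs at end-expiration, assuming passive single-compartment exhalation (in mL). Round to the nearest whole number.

R = (PIP − Pplat)/V̇ = (46 − 33) / 1.2167 = 13.0/1.2167 = 10.685 cmH2O·s/L.
C = Vt/(Pplat − PEEP) = 420.0 / (33 − 9) = 420.0/24.0 = 17.5 mL/cmH2O.
τ = R × C = 10.685 × 0.0175 L/cmH2O = 0.187 s.
Fraction remaining = e^(−Te/τ) = e^(−0.40/0.187) = 0.1178.
Trapped volume = 420.0 × 0.1178 = 49.476 mL.

49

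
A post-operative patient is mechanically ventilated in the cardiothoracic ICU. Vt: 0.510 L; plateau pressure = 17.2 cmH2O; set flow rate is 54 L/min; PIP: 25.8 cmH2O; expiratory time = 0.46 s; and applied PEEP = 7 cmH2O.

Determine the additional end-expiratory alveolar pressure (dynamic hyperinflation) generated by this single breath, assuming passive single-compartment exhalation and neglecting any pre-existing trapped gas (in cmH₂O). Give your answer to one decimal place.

Flow: 54 L/min ÷ 60 = 0.9 L/s.
R = (PIP − Pplat)/V̇ = (25.8 − 17.2) / 0.9 = 8.6/0.9 = 9.556 cmH2O·s/L.
C = Vt/(Pplat − PEEP) = 510.0 / (17.2 − 7) = 510.0/10.2 = 50.0 mL/cmH2O.
τ = R × C = 9.556 × 0.05 L/cmH2O = 0.4778 s.
Fraction remaining = e^(−Te/τ) = e^(−0.46/0.4778) = 0.3818; trapped volume = 510.0 × 0.3818 = 194.72 mL.
Additional alveolar pressure from trapping ≈ V_trapped / C = 194.72 / 50.0 = 3.894 cmH2O.

3.9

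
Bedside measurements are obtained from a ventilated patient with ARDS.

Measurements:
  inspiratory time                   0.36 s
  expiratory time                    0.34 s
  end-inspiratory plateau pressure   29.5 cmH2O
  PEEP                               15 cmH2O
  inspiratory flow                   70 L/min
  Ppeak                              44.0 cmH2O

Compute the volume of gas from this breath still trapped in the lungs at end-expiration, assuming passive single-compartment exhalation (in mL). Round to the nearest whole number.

Flow: 70 L/min ÷ 60 = 1.1667 L/s.
Vt = flow × Ti = 1.1667 L/s × 0.36 s × 1000 mL/L = 420.01 mL.
R = (PIP − Pplat)/V̇ = (44.0 − 29.5) / 1.1667 = 14.5/1.1667 = 12.428 cmH2O·s/L.
C = Vt/(Pplat − PEEP) = 420.01 / (29.5 − 15) = 420.01/14.5 = 28.966 mL/cmH2O.
τ = R × C = 12.428 × 0.02897 L/cmH2O = 0.36 s.
Fraction remaining = e^(−Te/τ) = e^(−0.34/0.36) = 0.3889.
Trapped volume = 420.01 × 0.3889 = 163.34 mL.

163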